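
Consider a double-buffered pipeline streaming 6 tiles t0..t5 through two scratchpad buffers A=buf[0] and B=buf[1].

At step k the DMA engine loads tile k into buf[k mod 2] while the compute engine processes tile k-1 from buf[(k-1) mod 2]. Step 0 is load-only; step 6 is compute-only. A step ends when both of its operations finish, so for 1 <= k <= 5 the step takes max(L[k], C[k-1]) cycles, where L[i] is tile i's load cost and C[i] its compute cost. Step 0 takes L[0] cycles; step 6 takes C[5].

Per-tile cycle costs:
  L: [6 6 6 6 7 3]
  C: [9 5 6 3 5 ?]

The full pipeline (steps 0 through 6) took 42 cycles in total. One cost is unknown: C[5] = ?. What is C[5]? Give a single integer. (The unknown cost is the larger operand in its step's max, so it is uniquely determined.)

step 0 = dur = L[0]=6 = 6
step 1 = dur = max(L[1]=6, C[0]=9) = 9
step 2 = dur = max(L[2]=6, C[1]=5) = 6
step 3 = dur = max(L[3]=6, C[2]=6) = 6
step 4 = dur = max(L[4]=7, C[3]=3) = 7
step 5 = dur = max(L[5]=3, C[4]=5) = 5
step 6 = dur = C[5]=? = C[5]  (unknown; binding)
sum of known step durations = 39
dur[6] = total - known = 42 - 39 = 3
C[5] is the binding max in step 6, so C[5] = dur[6] = 3

C[5] = 3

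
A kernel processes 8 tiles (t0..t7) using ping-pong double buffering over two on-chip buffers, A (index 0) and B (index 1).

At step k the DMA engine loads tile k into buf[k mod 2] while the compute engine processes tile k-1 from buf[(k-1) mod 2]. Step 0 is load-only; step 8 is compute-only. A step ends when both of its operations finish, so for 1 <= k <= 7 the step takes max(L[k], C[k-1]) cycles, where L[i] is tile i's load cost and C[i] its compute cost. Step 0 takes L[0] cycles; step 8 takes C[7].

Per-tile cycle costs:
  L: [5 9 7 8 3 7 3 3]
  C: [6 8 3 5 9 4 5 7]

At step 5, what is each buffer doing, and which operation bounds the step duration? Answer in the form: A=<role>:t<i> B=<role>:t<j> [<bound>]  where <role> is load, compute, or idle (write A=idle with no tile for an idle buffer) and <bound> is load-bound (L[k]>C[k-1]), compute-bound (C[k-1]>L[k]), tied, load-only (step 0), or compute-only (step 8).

  0. 5=5c; end=5; A:t0 B:-
  1. max(9,6)=9c; end=14; A:t0 B:t1
  2. max(7,8)=8c; end=22; A:t2 B:t1
  3. max(8,3)=8c; end=30; A:t2 B:t3
  4. max(3,5)=5c; end=35; A:t4 B:t3
  5. max(7,9)=9c; end=44; A:t4 B:t5
  6. max(3,4)=4c; end=48; A:t6 B:t5
  7. max(3,5)=5c; end=53; A:t6 B:t7
  8. 7=7c; end=60; A:t6 B:t7

step 5: A=compute:t4 B=load:t5 [compute-bound]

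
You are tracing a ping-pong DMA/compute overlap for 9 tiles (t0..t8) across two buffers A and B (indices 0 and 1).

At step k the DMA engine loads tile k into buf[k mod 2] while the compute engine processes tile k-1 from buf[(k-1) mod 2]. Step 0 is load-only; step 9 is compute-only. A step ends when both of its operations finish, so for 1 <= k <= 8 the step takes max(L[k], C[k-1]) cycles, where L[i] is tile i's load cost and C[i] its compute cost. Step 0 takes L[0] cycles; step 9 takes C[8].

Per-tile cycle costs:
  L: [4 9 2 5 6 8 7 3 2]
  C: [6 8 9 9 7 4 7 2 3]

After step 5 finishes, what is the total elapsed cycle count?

end_cycle[5] = 47

k=0 load=t0/4c comp=- wait=4 total=4
k=1 load=t1/9c comp=t0/6c wait=9 total=13
k=2 load=t2/2c comp=t1/8c wait=8 total=21
k=3 load=t3/5c comp=t2/9c wait=9 total=30
k=4 load=t4/6c comp=t3/9c wait=9 total=39
k=5 load=t5/8c comp=t4/7c wait=8 total=47
k=6 load=t6/7c comp=t5/4c wait=7 total=54
k=7 load=t7/3c comp=t6/7c wait=7 total=61
k=8 load=t8/2c comp=t7/2c wait=2 total=63
k=9 load=- comp=t8/3c wait=3 total=66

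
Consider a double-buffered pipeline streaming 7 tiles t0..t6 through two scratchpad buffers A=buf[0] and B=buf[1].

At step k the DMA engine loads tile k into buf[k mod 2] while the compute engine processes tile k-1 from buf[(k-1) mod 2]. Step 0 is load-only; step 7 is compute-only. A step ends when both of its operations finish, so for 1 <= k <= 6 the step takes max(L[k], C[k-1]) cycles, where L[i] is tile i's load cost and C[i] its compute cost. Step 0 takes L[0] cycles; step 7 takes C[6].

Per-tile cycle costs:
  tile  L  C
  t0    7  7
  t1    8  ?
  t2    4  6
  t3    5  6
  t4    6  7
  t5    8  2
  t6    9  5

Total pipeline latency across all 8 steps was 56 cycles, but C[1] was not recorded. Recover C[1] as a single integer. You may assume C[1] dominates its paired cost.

C[1] = 7

step 0 | dur = L[0]=7 = 7
step 1 | dur = max(L[1]=8, C[0]=7) = 8
step 2 | dur = max(L[2]=4, C[1]=?) = C[1]  (unknown; binding)
step 3 | dur = max(L[3]=5, C[2]=6) = 6
step 4 | dur = max(L[4]=6, C[3]=6) = 6
step 5 | dur = max(L[5]=8, C[4]=7) = 8
step 6 | dur = max(L[6]=9, C[5]=2) = 9
step 7 | dur = C[6]=5 = 5
sum of known step durations = 49
dur[2] = total - known = 56 - 49 = 7
C[1] is the binding max in step 2, so C[1] = dur[2] = 7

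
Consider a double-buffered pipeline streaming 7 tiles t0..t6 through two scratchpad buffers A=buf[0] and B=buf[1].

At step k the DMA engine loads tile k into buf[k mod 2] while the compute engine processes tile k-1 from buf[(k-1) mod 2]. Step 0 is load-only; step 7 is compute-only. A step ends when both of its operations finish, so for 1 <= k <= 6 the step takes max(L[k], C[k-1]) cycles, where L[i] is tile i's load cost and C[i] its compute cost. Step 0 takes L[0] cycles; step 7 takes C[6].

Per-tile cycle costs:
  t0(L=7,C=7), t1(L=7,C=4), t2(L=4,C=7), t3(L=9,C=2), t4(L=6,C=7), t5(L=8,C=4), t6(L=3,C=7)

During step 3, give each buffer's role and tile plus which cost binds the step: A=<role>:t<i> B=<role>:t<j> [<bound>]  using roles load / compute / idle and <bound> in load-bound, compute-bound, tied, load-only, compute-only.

[0] DMA t0→A (7c) ∥ CU idle ⇒ 7c, clock 7
[1] DMA t1→B (7c) ∥ CU A:t0 (7c) ⇒ 7c, clock 14
[2] DMA t2→A (4c) ∥ CU B:t1 (4c) ⇒ 4c, clock 18
[3] DMA t3→B (9c) ∥ CU A:t2 (7c) ⇒ 9c, clock 27
[4] DMA t4→A (6c) ∥ CU B:t3 (2c) ⇒ 6c, clock 33
[5] DMA t5→B (8c) ∥ CU A:t4 (7c) ⇒ 8c, clock 41
[6] DMA t6→A (3c) ∥ CU B:t5 (4c) ⇒ 4c, clock 45
[7] DMA idle ∥ CU A:t6 (7c) ⇒ 7c, clock 52

step 3: A=compute:t2 B=load:t3 [load-bound]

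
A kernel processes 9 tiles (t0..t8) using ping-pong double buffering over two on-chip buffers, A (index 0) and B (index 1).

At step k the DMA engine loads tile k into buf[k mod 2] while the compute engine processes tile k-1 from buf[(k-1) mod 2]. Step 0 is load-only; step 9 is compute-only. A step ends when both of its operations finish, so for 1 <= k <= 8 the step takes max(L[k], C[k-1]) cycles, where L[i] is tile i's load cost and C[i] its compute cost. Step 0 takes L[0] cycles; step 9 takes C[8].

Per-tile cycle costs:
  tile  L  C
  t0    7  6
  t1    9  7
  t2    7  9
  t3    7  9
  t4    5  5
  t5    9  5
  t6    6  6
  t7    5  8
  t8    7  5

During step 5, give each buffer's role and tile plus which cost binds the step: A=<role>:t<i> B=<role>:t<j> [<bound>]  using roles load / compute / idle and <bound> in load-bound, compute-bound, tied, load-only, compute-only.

step 5: A=compute:t4 B=load:t5 [load-bound]

  0. 7=7c; end=7; A:t0 B:-
  1. max(9,6)=9c; end=16; A:t0 B:t1
  2. max(7,7)=7c; end=23; A:t2 B:t1
  3. max(7,9)=9c; end=32; A:t2 B:t3
  4. max(5,9)=9c; end=41; A:t4 B:t3
  5. max(9,5)=9c; end=50; A:t4 B:t5
  6. max(6,5)=6c; end=56; A:t6 B:t5
  7. max(5,6)=6c; end=62; A:t6 B:t7
  8. max(7,8)=8c; end=70; A:t8 B:t7
  9. 5=5c; end=75; A:t8 B:t7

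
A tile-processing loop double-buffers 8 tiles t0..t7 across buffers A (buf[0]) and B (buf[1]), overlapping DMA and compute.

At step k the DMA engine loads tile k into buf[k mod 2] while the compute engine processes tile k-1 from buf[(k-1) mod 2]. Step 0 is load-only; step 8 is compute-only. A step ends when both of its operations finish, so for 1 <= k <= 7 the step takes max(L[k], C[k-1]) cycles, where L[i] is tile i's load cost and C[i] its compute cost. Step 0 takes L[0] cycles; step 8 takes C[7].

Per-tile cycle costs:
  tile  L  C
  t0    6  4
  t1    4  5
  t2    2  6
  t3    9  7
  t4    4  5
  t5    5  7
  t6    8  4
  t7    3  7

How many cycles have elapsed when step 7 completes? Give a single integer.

  0. 6=6c; end=6; A:t0 B:-
  1. max(4,4)=4c; end=10; A:t0 B:t1
  2. max(2,5)=5c; end=15; A:t2 B:t1
  3. max(9,6)=9c; end=24; A:t2 B:t3
  4. max(4,7)=7c; end=31; A:t4 B:t3
  5. max(5,5)=5c; end=36; A:t4 B:t5
  6. max(8,7)=8c; end=44; A:t6 B:t5
  7. max(3,4)=4c; end=48; A:t6 B:t7
  8. 7=7c; end=55; A:t6 B:t7

end_cycle[7] = 48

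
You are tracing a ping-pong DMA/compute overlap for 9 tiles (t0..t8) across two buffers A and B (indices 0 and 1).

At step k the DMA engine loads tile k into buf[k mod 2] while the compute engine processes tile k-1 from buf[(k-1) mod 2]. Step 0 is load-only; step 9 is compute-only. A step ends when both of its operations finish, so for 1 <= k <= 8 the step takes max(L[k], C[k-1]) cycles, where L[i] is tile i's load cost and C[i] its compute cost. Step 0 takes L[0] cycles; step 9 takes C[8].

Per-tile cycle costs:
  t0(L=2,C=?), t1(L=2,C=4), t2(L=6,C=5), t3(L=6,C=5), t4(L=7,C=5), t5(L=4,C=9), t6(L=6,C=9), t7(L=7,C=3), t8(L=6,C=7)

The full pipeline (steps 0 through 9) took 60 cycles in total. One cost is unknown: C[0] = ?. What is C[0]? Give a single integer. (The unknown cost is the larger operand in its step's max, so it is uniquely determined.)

step 0 = dur = L[0]=2 = 2
step 1 = dur = max(L[1]=2, C[0]=?) = C[0]  (unknown; binding)
step 2 = dur = max(L[2]=6, C[1]=4) = 6
step 3 = dur = max(L[3]=6, C[2]=5) = 6
step 4 = dur = max(L[4]=7, C[3]=5) = 7
step 5 = dur = max(L[5]=4, C[4]=5) = 5
step 6 = dur = max(L[6]=6, C[5]=9) = 9
step 7 = dur = max(L[7]=7, C[6]=9) = 9
step 8 = dur = max(L[8]=6, C[7]=3) = 6
step 9 = dur = C[8]=7 = 7
sum of known step durations = 57
dur[1] = total - known = 60 - 57 = 3
C[0] is the binding max in step 1, so C[0] = dur[1] = 3

C[0] = 3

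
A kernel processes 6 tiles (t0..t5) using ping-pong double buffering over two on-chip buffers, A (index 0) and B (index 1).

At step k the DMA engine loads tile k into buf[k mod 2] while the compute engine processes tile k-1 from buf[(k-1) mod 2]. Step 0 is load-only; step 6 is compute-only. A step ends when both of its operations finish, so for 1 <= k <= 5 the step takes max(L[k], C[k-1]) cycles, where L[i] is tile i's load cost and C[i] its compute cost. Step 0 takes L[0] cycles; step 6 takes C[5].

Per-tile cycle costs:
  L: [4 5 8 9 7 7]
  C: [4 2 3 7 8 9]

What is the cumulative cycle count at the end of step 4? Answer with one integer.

k=0 load=t0/4c comp=- wait=4 total=4
k=1 load=t1/5c comp=t0/4c wait=5 total=9
k=2 load=t2/8c comp=t1/2c wait=8 total=17
k=3 load=t3/9c comp=t2/3c wait=9 total=26
k=4 load=t4/7c comp=t3/7c wait=7 total=33
k=5 load=t5/7c comp=t4/8c wait=8 total=41
k=6 load=- comp=t5/9c wait=9 total=50

end_cycle[4] = 33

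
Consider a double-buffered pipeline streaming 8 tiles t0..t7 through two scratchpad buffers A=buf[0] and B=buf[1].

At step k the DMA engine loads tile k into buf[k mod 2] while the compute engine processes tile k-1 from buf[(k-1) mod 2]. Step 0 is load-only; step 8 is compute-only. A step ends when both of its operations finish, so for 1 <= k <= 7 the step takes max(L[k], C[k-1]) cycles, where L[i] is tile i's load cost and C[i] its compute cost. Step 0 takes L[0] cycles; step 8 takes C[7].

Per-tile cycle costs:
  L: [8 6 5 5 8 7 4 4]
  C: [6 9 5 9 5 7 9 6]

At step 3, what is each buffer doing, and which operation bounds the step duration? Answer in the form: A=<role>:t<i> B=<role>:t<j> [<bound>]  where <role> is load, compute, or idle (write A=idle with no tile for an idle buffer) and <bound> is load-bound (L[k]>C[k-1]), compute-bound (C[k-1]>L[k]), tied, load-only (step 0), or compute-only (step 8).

step 3: A=compute:t2 B=load:t3 [tied]

k=0 load=t0/8c comp=- wait=8 total=8
k=1 load=t1/6c comp=t0/6c wait=6 total=14
k=2 load=t2/5c comp=t1/9c wait=9 total=23
k=3 load=t3/5c comp=t2/5c wait=5 total=28
k=4 load=t4/8c comp=t3/9c wait=9 total=37
k=5 load=t5/7c comp=t4/5c wait=7 total=44
k=6 load=t6/4c comp=t5/7c wait=7 total=51
k=7 load=t7/4c comp=t6/9c wait=9 total=60
k=8 load=- comp=t7/6c wait=6 total=66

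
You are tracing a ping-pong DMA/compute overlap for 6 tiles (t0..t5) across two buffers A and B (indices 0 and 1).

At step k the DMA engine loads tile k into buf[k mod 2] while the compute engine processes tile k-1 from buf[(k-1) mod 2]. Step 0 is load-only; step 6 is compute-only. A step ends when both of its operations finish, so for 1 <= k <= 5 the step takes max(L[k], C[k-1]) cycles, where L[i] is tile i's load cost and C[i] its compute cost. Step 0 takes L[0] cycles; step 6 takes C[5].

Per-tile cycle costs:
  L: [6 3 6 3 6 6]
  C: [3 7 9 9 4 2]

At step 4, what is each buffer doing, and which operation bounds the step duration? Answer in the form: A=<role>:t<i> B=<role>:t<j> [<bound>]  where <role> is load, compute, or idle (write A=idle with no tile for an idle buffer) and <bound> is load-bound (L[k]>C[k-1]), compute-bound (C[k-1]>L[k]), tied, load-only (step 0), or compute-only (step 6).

[0] DMA t0→A (6c) ∥ CU idle ⇒ 6c, clock 6
[1] DMA t1→B (3c) ∥ CU A:t0 (3c) ⇒ 3c, clock 9
[2] DMA t2→A (6c) ∥ CU B:t1 (7c) ⇒ 7c, clock 16
[3] DMA t3→B (3c) ∥ CU A:t2 (9c) ⇒ 9c, clock 25
[4] DMA t4→A (6c) ∥ CU B:t3 (9c) ⇒ 9c, clock 34
[5] DMA t5→B (6c) ∥ CU A:t4 (4c) ⇒ 6c, clock 40
[6] DMA idle ∥ CU B:t5 (2c) ⇒ 2c, clock 42

step 4: A=load:t4 B=compute:t3 [compute-bound]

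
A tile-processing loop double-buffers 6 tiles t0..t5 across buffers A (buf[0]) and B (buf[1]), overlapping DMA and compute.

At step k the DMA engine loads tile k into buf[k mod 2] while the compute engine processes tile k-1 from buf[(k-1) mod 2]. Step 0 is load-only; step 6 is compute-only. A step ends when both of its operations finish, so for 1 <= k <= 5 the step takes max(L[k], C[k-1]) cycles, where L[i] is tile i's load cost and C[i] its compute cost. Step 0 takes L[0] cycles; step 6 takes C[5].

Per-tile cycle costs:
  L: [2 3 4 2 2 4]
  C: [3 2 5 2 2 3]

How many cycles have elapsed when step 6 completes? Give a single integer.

end_cycle[6] = 23

  0. 2=2c; end=2; A:t0 B:-
  1. max(3,3)=3c; end=5; A:t0 B:t1
  2. max(4,2)=4c; end=9; A:t2 B:t1
  3. max(2,5)=5c; end=14; A:t2 B:t3
  4. max(2,2)=2c; end=16; A:t4 B:t3
  5. max(4,2)=4c; end=20; A:t4 B:t5
  6. 3=3c; end=23; A:t4 B:t5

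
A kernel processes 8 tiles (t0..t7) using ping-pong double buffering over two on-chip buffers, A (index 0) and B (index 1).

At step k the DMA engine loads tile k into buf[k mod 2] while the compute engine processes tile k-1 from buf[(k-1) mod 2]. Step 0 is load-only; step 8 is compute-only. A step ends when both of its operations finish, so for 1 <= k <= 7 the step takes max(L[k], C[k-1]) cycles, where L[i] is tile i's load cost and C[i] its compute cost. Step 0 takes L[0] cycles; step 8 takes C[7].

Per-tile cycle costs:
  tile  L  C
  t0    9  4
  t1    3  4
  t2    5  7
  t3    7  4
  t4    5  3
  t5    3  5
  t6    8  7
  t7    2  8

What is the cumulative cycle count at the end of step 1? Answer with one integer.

[0] DMA t0→A (9c) ∥ CU idle ⇒ 9c, clock 9
[1] DMA t1→B (3c) ∥ CU A:t0 (4c) ⇒ 4c, clock 13
[2] DMA t2→A (5c) ∥ CU B:t1 (4c) ⇒ 5c, clock 18
[3] DMA t3→B (7c) ∥ CU A:t2 (7c) ⇒ 7c, clock 25
[4] DMA t4→A (5c) ∥ CU B:t3 (4c) ⇒ 5c, clock 30
[5] DMA t5→B (3c) ∥ CU A:t4 (3c) ⇒ 3c, clock 33
[6] DMA t6→A (8c) ∥ CU B:t5 (5c) ⇒ 8c, clock 41
[7] DMA t7→B (2c) ∥ CU A:t6 (7c) ⇒ 7c, clock 48
[8] DMA idle ∥ CU B:t7 (8c) ⇒ 8c, clock 56

end_cycle[1] = 13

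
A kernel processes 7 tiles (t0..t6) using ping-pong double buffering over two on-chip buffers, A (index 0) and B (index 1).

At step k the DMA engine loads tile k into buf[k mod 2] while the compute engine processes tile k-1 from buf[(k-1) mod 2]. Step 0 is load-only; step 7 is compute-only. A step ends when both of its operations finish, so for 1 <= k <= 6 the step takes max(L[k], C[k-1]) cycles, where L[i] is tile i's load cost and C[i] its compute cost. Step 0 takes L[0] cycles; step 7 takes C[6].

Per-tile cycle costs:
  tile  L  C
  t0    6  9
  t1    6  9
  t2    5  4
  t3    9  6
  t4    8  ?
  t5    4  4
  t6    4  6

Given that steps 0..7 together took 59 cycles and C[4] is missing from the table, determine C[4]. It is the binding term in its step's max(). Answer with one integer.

step 0 → dur = L[0]=6 = 6
step 1 → dur = max(L[1]=6, C[0]=9) = 9
step 2 → dur = max(L[2]=5, C[1]=9) = 9
step 3 → dur = max(L[3]=9, C[2]=4) = 9
step 4 → dur = max(L[4]=8, C[3]=6) = 8
step 5 → dur = max(L[5]=4, C[4]=?) = C[4]  (unknown; binding)
step 6 → dur = max(L[6]=4, C[5]=4) = 4
step 7 → dur = C[6]=6 = 6
sum of known step durations = 51
dur[5] = total - known = 59 - 51 = 8
C[4] is the binding max in step 5, so C[4] = dur[5] = 8

C[4] = 8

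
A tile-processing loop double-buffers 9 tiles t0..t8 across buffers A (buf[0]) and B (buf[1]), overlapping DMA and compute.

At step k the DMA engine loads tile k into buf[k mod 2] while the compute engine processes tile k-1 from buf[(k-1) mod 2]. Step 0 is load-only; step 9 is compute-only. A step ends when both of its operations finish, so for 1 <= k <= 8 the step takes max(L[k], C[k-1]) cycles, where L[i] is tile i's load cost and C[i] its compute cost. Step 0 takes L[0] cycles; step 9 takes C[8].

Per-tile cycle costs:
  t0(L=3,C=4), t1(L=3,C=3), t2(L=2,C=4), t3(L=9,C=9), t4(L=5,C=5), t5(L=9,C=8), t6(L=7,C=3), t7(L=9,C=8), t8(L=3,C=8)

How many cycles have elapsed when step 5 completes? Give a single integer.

end_cycle[5] = 37

step 0: L[0]=3 → dur=3, Σ=3 | A=load:t0 B=idle [load-only]
step 1: L[1]=3 C[0]=4 → dur=4, Σ=7 | A=compute:t0 B=load:t1 [compute-bound]
step 2: L[2]=2 C[1]=3 → dur=3, Σ=10 | A=load:t2 B=compute:t1 [compute-bound]
step 3: L[3]=9 C[2]=4 → dur=9, Σ=19 | A=compute:t2 B=load:t3 [load-bound]
step 4: L[4]=5 C[3]=9 → dur=9, Σ=28 | A=load:t4 B=compute:t3 [compute-bound]
step 5: L[5]=9 C[4]=5 → dur=9, Σ=37 | A=compute:t4 B=load:t5 [load-bound]
step 6: L[6]=7 C[5]=8 → dur=8, Σ=45 | A=load:t6 B=compute:t5 [compute-bound]
step 7: L[7]=9 C[6]=3 → dur=9, Σ=54 | A=compute:t6 B=load:t7 [load-bound]
step 8: L[8]=3 C[7]=8 → dur=8, Σ=62 | A=load:t8 B=compute:t7 [compute-bound]
step 9: C[8]=8 → dur=8, Σ=70 | A=compute:t8 B=idle [compute-only]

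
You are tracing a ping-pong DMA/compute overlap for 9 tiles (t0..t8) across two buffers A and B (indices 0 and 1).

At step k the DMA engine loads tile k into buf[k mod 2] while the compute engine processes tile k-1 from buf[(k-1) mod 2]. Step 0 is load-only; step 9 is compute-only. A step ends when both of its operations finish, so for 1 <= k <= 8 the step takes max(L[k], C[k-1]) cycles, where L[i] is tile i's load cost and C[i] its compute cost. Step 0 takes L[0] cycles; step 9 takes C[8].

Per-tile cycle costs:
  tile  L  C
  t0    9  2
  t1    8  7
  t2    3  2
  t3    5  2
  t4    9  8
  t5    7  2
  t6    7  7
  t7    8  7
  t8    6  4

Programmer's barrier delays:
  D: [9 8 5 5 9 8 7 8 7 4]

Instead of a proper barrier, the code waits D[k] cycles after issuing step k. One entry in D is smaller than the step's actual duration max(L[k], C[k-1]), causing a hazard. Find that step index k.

k=0 barrier L[0]=9→9c, D[0]=9 ok
k=1 barrier max(L[1]=8,C[0]=2)→8c, D[1]=8 ok
k=2 barrier max(L[2]=3,C[1]=7)→7c, D[2]=5 SHORT
k=3 barrier max(L[3]=5,C[2]=2)→5c, D[3]=5 ok
k=4 barrier max(L[4]=9,C[3]=2)→9c, D[4]=9 ok
k=5 barrier max(L[5]=7,C[4]=8)→8c, D[5]=8 ok
k=6 barrier max(L[6]=7,C[5]=2)→7c, D[6]=7 ok
k=7 barrier max(L[7]=8,C[6]=7)→8c, D[7]=8 ok
k=8 barrier max(L[8]=6,C[7]=7)→7c, D[8]=7 ok
k=9 barrier C[8]=4→4c, D[9]=4 ok

hazard at step 2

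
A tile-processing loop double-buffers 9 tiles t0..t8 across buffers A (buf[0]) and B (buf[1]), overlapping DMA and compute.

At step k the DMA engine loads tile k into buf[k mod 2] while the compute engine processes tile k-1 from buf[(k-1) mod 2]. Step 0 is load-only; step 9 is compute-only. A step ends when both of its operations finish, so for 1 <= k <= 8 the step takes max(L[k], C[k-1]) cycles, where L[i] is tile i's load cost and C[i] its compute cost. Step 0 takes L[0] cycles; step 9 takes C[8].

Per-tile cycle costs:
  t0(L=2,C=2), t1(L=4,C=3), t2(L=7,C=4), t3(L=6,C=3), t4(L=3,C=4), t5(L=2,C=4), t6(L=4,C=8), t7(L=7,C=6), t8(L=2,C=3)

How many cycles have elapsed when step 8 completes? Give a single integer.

k=0 load=t0/2c comp=- wait=2 total=2
k=1 load=t1/4c comp=t0/2c wait=4 total=6
k=2 load=t2/7c comp=t1/3c wait=7 total=13
k=3 load=t3/6c comp=t2/4c wait=6 total=19
k=4 load=t4/3c comp=t3/3c wait=3 total=22
k=5 load=t5/2c comp=t4/4c wait=4 total=26
k=6 load=t6/4c comp=t5/4c wait=4 total=30
k=7 load=t7/7c comp=t6/8c wait=8 total=38
k=8 load=t8/2c comp=t7/6c wait=6 total=44
k=9 load=- comp=t8/3c wait=3 total=47

end_cycle[8] = 44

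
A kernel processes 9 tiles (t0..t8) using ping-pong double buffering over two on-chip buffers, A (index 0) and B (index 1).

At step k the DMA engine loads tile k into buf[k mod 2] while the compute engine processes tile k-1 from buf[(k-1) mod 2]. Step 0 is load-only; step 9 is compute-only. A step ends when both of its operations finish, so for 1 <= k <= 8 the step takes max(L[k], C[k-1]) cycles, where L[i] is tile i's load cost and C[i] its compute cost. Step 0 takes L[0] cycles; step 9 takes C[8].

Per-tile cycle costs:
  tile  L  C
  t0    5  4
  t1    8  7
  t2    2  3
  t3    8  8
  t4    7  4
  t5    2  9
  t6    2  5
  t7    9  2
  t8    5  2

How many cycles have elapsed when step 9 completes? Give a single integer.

[0] DMA t0→A (5c) ∥ CU idle ⇒ 5c, clock 5
[1] DMA t1→B (8c) ∥ CU A:t0 (4c) ⇒ 8c, clock 13
[2] DMA t2→A (2c) ∥ CU B:t1 (7c) ⇒ 7c, clock 20
[3] DMA t3→B (8c) ∥ CU A:t2 (3c) ⇒ 8c, clock 28
[4] DMA t4→A (7c) ∥ CU B:t3 (8c) ⇒ 8c, clock 36
[5] DMA t5→B (2c) ∥ CU A:t4 (4c) ⇒ 4c, clock 40
[6] DMA t6→A (2c) ∥ CU B:t5 (9c) ⇒ 9c, clock 49
[7] DMA t7→B (9c) ∥ CU A:t6 (5c) ⇒ 9c, clock 58
[8] DMA t8→A (5c) ∥ CU B:t7 (2c) ⇒ 5c, clock 63
[9] DMA idle ∥ CU A:t8 (2c) ⇒ 2c, clock 65

end_cycle[9] = 65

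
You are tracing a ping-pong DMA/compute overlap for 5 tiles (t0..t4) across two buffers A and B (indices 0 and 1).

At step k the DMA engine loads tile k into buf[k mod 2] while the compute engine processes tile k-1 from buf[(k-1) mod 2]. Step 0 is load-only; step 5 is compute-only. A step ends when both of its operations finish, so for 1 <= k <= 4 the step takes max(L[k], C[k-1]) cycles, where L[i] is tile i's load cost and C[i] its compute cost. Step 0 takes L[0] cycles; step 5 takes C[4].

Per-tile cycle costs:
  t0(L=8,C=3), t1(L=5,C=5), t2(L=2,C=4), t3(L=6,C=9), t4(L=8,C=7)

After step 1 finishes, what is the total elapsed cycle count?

step 0: L[0]=8 → dur=8, Σ=8 | A=load:t0 B=idle [load-only]
step 1: L[1]=5 C[0]=3 → dur=5, Σ=13 | A=compute:t0 B=load:t1 [load-bound]
step 2: L[2]=2 C[1]=5 → dur=5, Σ=18 | A=load:t2 B=compute:t1 [compute-bound]
step 3: L[3]=6 C[2]=4 → dur=6, Σ=24 | A=compute:t2 B=load:t3 [load-bound]
step 4: L[4]=8 C[3]=9 → dur=9, Σ=33 | A=load:t4 B=compute:t3 [compute-bound]
step 5: C[4]=7 → dur=7, Σ=40 | A=compute:t4 B=idle [compute-only]

end_cycle[1] = 13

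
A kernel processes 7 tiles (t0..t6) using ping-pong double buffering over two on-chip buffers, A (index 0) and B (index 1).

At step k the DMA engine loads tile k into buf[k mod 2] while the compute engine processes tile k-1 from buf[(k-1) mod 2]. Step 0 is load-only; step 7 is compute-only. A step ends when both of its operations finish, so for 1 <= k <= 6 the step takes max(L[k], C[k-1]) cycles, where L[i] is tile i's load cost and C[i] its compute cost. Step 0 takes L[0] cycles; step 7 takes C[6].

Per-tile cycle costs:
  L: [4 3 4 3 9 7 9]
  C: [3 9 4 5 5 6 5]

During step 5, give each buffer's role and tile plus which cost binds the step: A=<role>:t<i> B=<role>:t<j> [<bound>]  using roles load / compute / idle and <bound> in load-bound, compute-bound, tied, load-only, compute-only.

step 5: A=compute:t4 B=load:t5 [load-bound]

  0. 4=4c; end=4; A:t0 B:-
  1. max(3,3)=3c; end=7; A:t0 B:t1
  2. max(4,9)=9c; end=16; A:t2 B:t1
  3. max(3,4)=4c; end=20; A:t2 B:t3
  4. max(9,5)=9c; end=29; A:t4 B:t3
  5. max(7,5)=7c; end=36; A:t4 B:t5
  6. max(9,6)=9c; end=45; A:t6 B:t5
  7. 5=5c; end=50; A:t6 B:t5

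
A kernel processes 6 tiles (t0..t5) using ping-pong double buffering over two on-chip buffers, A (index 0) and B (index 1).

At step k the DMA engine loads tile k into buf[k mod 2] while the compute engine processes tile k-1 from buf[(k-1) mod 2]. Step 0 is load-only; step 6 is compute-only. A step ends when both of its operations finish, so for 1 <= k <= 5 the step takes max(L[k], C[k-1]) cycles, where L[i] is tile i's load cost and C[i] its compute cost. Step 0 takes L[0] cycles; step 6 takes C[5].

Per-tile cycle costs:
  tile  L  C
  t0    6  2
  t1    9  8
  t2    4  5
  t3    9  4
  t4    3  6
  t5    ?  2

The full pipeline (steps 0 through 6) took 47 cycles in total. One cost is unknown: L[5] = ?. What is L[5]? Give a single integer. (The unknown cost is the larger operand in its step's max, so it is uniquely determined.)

L[5] = 9

step 0 → dur = L[0]=6 = 6
step 1 → dur = max(L[1]=9, C[0]=2) = 9
step 2 → dur = max(L[2]=4, C[1]=8) = 8
step 3 → dur = max(L[3]=9, C[2]=5) = 9
step 4 → dur = max(L[4]=3, C[3]=4) = 4
step 5 → dur = max(L[5]=?, C[4]=6) = L[5]  (unknown; binding)
step 6 → dur = C[5]=2 = 2
sum of known step durations = 38
dur[5] = total - known = 47 - 38 = 9
L[5] is the binding max in step 5, so L[5] = dur[5] = 9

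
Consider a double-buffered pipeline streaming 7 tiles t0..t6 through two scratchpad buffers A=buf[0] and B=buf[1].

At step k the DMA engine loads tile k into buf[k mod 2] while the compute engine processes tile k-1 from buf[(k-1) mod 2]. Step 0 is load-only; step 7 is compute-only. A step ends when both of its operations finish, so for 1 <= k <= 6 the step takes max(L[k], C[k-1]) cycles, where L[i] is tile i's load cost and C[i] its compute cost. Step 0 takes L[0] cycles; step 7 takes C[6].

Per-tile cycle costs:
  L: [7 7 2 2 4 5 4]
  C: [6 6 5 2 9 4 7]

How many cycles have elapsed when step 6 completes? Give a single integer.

  0. 7=7c; end=7; A:t0 B:-
  1. max(7,6)=7c; end=14; A:t0 B:t1
  2. max(2,6)=6c; end=20; A:t2 B:t1
  3. max(2,5)=5c; end=25; A:t2 B:t3
  4. max(4,2)=4c; end=29; A:t4 B:t3
  5. max(5,9)=9c; end=38; A:t4 B:t5
  6. max(4,4)=4c; end=42; A:t6 B:t5
  7. 7=7c; end=49; A:t6 B:t5

end_cycle[6] = 42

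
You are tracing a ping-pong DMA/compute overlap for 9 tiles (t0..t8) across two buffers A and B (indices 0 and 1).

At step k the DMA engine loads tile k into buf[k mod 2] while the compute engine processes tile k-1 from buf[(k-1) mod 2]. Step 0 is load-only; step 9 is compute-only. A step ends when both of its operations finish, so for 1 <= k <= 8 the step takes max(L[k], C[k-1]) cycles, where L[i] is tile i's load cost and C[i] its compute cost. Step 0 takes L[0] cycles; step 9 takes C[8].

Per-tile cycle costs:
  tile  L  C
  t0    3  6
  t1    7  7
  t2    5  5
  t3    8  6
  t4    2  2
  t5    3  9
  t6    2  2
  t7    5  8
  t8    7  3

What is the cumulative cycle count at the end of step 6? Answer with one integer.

end_cycle[6] = 43

k=0 load=t0/3c comp=- wait=3 total=3
k=1 load=t1/7c comp=t0/6c wait=7 total=10
k=2 load=t2/5c comp=t1/7c wait=7 total=17
k=3 load=t3/8c comp=t2/5c wait=8 total=25
k=4 load=t4/2c comp=t3/6c wait=6 total=31
k=5 load=t5/3c comp=t4/2c wait=3 total=34
k=6 load=t6/2c comp=t5/9c wait=9 total=43
k=7 load=t7/5c comp=t6/2c wait=5 total=48
k=8 load=t8/7c comp=t7/8c wait=8 total=56
k=9 load=- comp=t8/3c wait=3 total=59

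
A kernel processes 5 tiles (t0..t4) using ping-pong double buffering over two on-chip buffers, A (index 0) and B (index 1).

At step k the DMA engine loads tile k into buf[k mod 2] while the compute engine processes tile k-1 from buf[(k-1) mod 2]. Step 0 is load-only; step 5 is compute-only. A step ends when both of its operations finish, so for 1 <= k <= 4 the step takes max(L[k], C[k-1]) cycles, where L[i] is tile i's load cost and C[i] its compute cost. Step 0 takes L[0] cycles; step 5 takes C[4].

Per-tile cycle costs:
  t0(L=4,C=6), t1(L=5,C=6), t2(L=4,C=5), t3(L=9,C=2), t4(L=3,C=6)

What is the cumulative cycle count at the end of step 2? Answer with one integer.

end_cycle[2] = 16

k=0 load=t0/4c comp=- wait=4 total=4
k=1 load=t1/5c comp=t0/6c wait=6 total=10
k=2 load=t2/4c comp=t1/6c wait=6 total=16
k=3 load=t3/9c comp=t2/5c wait=9 total=25
k=4 load=t4/3c comp=t3/2c wait=3 total=28
k=5 load=- comp=t4/6c wait=6 total=34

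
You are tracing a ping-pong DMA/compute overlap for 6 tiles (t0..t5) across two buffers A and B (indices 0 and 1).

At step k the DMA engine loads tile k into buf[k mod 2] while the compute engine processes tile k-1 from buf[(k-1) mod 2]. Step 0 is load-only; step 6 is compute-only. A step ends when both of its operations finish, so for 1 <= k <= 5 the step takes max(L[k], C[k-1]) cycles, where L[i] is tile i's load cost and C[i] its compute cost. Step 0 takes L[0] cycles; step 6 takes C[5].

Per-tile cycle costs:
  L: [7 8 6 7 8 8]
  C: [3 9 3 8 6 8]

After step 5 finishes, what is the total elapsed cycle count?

  0. 7=7c; end=7; A:t0 B:-
  1. max(8,3)=8c; end=15; A:t0 B:t1
  2. max(6,9)=9c; end=24; A:t2 B:t1
  3. max(7,3)=7c; end=31; A:t2 B:t3
  4. max(8,8)=8c; end=39; A:t4 B:t3
  5. max(8,6)=8c; end=47; A:t4 B:t5
  6. 8=8c; end=55; A:t4 B:t5

end_cycle[5] = 47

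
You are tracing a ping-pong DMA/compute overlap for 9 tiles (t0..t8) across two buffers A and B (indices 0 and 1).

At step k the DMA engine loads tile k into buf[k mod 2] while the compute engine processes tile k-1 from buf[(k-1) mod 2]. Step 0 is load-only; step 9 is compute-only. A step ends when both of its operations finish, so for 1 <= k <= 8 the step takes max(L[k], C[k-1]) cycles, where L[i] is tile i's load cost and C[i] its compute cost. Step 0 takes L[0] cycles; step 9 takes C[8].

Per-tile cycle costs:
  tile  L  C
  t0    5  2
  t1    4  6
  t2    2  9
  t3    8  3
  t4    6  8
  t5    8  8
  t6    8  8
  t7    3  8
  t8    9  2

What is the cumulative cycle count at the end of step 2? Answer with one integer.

end_cycle[2] = 15

step 0: L[0]=5 → dur=5, Σ=5 | A=load:t0 B=idle [load-only]
step 1: L[1]=4 C[0]=2 → dur=4, Σ=9 | A=compute:t0 B=load:t1 [load-bound]
step 2: L[2]=2 C[1]=6 → dur=6, Σ=15 | A=load:t2 B=compute:t1 [compute-bound]
step 3: L[3]=8 C[2]=9 → dur=9, Σ=24 | A=compute:t2 B=load:t3 [compute-bound]
step 4: L[4]=6 C[3]=3 → dur=6, Σ=30 | A=load:t4 B=compute:t3 [load-bound]
step 5: L[5]=8 C[4]=8 → dur=8, Σ=38 | A=compute:t4 B=load:t5 [tied]
step 6: L[6]=8 C[5]=8 → dur=8, Σ=46 | A=load:t6 B=compute:t5 [tied]
step 7: L[7]=3 C[6]=8 → dur=8, Σ=54 | A=compute:t6 B=load:t7 [compute-bound]
step 8: L[8]=9 C[7]=8 → dur=9, Σ=63 | A=load:t8 B=compute:t7 [load-bound]
step 9: C[8]=2 → dur=2, Σ=65 | A=compute:t8 B=idle [compute-only]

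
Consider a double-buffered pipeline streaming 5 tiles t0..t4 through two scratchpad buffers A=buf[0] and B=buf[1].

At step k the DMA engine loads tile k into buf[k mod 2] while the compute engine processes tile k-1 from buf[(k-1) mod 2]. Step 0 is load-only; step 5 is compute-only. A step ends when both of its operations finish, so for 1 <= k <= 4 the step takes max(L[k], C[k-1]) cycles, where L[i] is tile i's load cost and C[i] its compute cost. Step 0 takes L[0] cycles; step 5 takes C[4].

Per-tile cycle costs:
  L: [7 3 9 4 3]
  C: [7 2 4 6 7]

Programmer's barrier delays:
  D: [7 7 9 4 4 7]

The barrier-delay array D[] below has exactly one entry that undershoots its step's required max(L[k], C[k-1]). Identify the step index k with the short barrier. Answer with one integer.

hazard at step 4

[0] required=L[0]=7=7 vs D=7 ok
[1] required=max(L[1]=3,C[0]=7)=7 vs D=7 ok
[2] required=max(L[2]=9,C[1]=2)=9 vs D=9 ok
[3] required=max(L[3]=4,C[2]=4)=4 vs D=4 ok
[4] required=max(L[4]=3,C[3]=6)=6 vs D=4 SHORT
[5] required=C[4]=7=7 vs D=7 ok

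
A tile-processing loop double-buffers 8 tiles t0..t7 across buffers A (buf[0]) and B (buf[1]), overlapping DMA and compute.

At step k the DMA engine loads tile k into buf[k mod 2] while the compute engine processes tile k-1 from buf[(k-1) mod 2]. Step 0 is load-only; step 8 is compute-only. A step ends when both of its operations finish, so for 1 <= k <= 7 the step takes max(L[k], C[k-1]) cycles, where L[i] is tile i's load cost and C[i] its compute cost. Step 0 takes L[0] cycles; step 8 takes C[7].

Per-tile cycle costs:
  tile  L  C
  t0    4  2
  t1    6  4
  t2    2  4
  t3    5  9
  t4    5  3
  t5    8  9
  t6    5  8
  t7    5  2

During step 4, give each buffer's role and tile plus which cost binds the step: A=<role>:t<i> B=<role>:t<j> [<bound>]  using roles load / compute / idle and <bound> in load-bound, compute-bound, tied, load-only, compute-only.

  0. 4=4c; end=4; A:t0 B:-
  1. max(6,2)=6c; end=10; A:t0 B:t1
  2. max(2,4)=4c; end=14; A:t2 B:t1
  3. max(5,4)=5c; end=19; A:t2 B:t3
  4. max(5,9)=9c; end=28; A:t4 B:t3
  5. max(8,3)=8c; end=36; A:t4 B:t5
  6. max(5,9)=9c; end=45; A:t6 B:t5
  7. max(5,8)=8c; end=53; A:t6 B:t7
  8. 2=2c; end=55; A:t6 B:t7

step 4: A=load:t4 B=compute:t3 [compute-bound]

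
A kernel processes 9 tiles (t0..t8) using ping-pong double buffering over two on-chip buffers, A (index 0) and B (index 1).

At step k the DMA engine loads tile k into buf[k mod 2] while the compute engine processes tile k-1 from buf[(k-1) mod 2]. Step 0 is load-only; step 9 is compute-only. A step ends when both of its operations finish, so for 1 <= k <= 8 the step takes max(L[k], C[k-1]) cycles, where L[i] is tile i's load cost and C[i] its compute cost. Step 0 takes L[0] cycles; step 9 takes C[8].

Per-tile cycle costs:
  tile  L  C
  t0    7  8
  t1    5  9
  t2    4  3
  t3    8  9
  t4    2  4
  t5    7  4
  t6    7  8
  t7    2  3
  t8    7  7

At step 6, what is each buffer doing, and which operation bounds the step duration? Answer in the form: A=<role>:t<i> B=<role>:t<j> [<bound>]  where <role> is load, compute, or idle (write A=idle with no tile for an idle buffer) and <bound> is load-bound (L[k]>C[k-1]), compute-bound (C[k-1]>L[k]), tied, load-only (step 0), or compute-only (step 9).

step 6: A=load:t6 B=compute:t5 [load-bound]

[0] DMA t0→A (7c) ∥ CU idle ⇒ 7c, clock 7
[1] DMA t1→B (5c) ∥ CU A:t0 (8c) ⇒ 8c, clock 15
[2] DMA t2→A (4c) ∥ CU B:t1 (9c) ⇒ 9c, clock 24
[3] DMA t3→B (8c) ∥ CU A:t2 (3c) ⇒ 8c, clock 32
[4] DMA t4→A (2c) ∥ CU B:t3 (9c) ⇒ 9c, clock 41
[5] DMA t5→B (7c) ∥ CU A:t4 (4c) ⇒ 7c, clock 48
[6] DMA t6→A (7c) ∥ CU B:t5 (4c) ⇒ 7c, clock 55
[7] DMA t7→B (2c) ∥ CU A:t6 (8c) ⇒ 8c, clock 63
[8] DMA t8→A (7c) ∥ CU B:t7 (3c) ⇒ 7c, clock 70
[9] DMA idle ∥ CU A:t8 (7c) ⇒ 7c, clock 77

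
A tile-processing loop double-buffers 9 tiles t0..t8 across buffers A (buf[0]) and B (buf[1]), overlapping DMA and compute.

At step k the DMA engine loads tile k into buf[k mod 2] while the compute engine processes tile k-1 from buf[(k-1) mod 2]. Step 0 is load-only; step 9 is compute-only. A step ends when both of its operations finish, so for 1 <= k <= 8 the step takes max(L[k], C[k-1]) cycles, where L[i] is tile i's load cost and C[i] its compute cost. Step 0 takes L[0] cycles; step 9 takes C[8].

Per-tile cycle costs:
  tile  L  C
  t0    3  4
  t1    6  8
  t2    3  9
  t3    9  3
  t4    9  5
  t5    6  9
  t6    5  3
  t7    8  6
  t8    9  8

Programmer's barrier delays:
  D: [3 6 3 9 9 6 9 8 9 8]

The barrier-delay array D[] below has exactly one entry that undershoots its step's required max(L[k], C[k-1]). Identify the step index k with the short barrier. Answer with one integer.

hazard at step 2

step 0: need L[0]=3 = 3; D[0]=3 ok
step 1: need max(L[1]=6,C[0]=4) = 6; D[1]=6 ok
step 2: need max(L[2]=3,C[1]=8) = 8; D[2]=3 SHORT
step 3: need max(L[3]=9,C[2]=9) = 9; D[3]=9 ok
step 4: need max(L[4]=9,C[3]=3) = 9; D[4]=9 ok
step 5: need max(L[5]=6,C[4]=5) = 6; D[5]=6 ok
step 6: need max(L[6]=5,C[5]=9) = 9; D[6]=9 ok
step 7: need max(L[7]=8,C[6]=3) = 8; D[7]=8 ok
step 8: need max(L[8]=9,C[7]=6) = 9; D[8]=9 ok
step 9: need C[8]=8 = 8; D[9]=8 ok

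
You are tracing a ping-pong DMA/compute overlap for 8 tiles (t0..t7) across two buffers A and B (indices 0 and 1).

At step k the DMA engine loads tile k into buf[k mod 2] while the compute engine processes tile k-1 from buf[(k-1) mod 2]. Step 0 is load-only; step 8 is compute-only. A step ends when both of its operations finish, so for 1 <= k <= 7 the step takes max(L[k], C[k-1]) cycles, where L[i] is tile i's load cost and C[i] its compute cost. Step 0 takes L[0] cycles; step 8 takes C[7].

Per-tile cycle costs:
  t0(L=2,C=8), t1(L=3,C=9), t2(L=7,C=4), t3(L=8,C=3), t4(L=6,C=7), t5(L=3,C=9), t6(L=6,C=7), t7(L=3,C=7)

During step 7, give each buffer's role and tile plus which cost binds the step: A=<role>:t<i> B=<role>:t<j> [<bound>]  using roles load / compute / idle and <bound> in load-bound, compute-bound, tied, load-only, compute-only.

k=0 load=t0/2c comp=- wait=2 total=2
k=1 load=t1/3c comp=t0/8c wait=8 total=10
k=2 load=t2/7c comp=t1/9c wait=9 total=19
k=3 load=t3/8c comp=t2/4c wait=8 total=27
k=4 load=t4/6c comp=t3/3c wait=6 total=33
k=5 load=t5/3c comp=t4/7c wait=7 total=40
k=6 load=t6/6c comp=t5/9c wait=9 total=49
k=7 load=t7/3c comp=t6/7c wait=7 total=56
k=8 load=- comp=t7/7c wait=7 total=63

step 7: A=compute:t6 B=load:t7 [compute-bound]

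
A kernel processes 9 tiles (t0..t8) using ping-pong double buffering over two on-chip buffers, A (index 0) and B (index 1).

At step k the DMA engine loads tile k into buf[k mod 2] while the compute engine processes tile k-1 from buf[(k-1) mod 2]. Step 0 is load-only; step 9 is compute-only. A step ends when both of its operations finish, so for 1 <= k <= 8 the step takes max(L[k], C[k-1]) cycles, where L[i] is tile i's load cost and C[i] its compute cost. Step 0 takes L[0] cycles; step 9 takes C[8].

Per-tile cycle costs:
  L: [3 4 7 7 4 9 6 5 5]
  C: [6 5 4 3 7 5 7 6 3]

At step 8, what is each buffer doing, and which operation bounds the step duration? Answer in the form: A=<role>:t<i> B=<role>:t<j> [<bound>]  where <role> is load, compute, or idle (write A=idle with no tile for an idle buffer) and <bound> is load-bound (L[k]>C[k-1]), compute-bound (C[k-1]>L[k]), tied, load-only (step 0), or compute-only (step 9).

step 8: A=load:t8 B=compute:t7 [compute-bound]

[0] DMA t0→A (3c) ∥ CU idle ⇒ 3c, clock 3
[1] DMA t1→B (4c) ∥ CU A:t0 (6c) ⇒ 6c, clock 9
[2] DMA t2→A (7c) ∥ CU B:t1 (5c) ⇒ 7c, clock 16
[3] DMA t3→B (7c) ∥ CU A:t2 (4c) ⇒ 7c, clock 23
[4] DMA t4→A (4c) ∥ CU B:t3 (3c) ⇒ 4c, clock 27
[5] DMA t5→B (9c) ∥ CU A:t4 (7c) ⇒ 9c, clock 36
[6] DMA t6→A (6c) ∥ CU B:t5 (5c) ⇒ 6c, clock 42
[7] DMA t7→B (5c) ∥ CU A:t6 (7c) ⇒ 7c, clock 49
[8] DMA t8→A (5c) ∥ CU B:t7 (6c) ⇒ 6c, clock 55
[9] DMA idle ∥ CU A:t8 (3c) ⇒ 3c, clock 58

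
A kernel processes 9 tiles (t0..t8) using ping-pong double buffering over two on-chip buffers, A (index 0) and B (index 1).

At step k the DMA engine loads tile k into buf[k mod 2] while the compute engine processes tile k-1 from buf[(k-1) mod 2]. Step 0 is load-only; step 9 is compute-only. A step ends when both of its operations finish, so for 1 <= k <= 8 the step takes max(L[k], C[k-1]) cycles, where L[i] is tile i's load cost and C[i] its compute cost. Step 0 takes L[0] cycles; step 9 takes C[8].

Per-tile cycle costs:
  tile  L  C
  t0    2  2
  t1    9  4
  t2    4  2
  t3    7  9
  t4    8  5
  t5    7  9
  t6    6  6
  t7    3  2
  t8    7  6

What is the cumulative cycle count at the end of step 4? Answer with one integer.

end_cycle[4] = 31

  0. 2=2c; end=2; A:t0 B:-
  1. max(9,2)=9c; end=11; A:t0 B:t1
  2. max(4,4)=4c; end=15; A:t2 B:t1
  3. max(7,2)=7c; end=22; A:t2 B:t3
  4. max(8,9)=9c; end=31; A:t4 B:t3
  5. max(7,5)=7c; end=38; A:t4 B:t5
  6. max(6,9)=9c; end=47; A:t6 B:t5
  7. max(3,6)=6c; end=53; A:t6 B:t7
  8. max(7,2)=7c; end=60; A:t8 B:t7
  9. 6=6c; end=66; A:t8 B:t7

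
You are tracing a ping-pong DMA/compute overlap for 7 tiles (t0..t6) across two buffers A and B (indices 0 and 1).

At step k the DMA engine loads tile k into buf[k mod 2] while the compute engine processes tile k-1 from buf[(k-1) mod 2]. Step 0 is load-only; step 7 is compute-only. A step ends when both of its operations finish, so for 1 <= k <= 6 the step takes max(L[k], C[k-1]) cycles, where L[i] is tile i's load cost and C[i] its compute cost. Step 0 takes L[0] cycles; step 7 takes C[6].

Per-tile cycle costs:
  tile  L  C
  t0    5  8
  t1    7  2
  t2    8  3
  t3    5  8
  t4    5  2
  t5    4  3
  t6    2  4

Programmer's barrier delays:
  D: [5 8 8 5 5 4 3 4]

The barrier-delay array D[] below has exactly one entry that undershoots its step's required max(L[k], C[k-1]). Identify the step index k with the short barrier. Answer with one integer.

step 0: need L[0]=5 = 5; D[0]=5 ok
step 1: need max(L[1]=7,C[0]=8) = 8; D[1]=8 ok
step 2: need max(L[2]=8,C[1]=2) = 8; D[2]=8 ok
step 3: need max(L[3]=5,C[2]=3) = 5; D[3]=5 ok
step 4: need max(L[4]=5,C[3]=8) = 8; D[4]=5 SHORT
step 5: need max(L[5]=4,C[4]=2) = 4; D[5]=4 ok
step 6: need max(L[6]=2,C[5]=3) = 3; D[6]=3 ok
step 7: need C[6]=4 = 4; D[7]=4 ok

hazard at step 4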